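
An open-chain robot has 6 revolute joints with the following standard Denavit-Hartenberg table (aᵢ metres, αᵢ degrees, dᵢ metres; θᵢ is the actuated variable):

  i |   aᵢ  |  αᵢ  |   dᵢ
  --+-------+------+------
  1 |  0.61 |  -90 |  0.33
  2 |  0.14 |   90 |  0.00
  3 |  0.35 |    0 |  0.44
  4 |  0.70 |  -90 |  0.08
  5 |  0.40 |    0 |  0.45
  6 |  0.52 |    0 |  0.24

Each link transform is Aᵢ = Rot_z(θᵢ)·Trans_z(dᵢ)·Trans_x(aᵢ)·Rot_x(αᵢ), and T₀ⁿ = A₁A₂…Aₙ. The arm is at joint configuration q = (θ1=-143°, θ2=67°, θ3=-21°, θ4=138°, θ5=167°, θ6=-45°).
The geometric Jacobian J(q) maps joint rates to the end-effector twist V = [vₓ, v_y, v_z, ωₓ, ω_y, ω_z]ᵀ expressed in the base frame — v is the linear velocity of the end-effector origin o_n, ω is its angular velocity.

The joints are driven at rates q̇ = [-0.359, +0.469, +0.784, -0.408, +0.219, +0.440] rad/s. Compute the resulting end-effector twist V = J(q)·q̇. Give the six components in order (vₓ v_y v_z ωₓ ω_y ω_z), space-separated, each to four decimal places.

o_n = [-0.6734, 0.0031, 0.4765]
J₁: ẑ×o_n = [-0.0031, -0.6734, 0.0000], ω = ẑ
J2: z=[0.6018, -0.7986, 0.0000] o=[-0.4872, -0.3671, 0.3300] → [-0.1170, -0.0882, 0.0741, 0.6018, -0.7986, 0.0000]
J3: z=[-0.7351, -0.5540, 0.3907] o=[-0.5309, -0.4000, 0.2011] → [-0.3101, 0.1467, -0.3754, -0.7351, -0.5540, 0.3907]
J4: z=[-0.7351, -0.5540, 0.3907] o=[-1.0318, -0.6204, 0.0723] → [-0.4676, 0.4372, -0.2599, -0.7351, -0.5540, 0.3907]
J5: z=[0.0048, 0.5721, 0.8202] o=[-0.6161, -1.0881, 0.3961] → [-0.8490, -0.0474, 0.0381, 0.0048, 0.5721, 0.8202]
J6: z=[0.0048, 0.5721, 0.8202] o=[-0.8119, -0.5451, 0.5671] → [-0.5015, 0.1141, -0.0766, 0.0048, 0.5721, 0.8202]
V = J·q̇ = [-0.5127, 0.1769, -0.1789, 0.0090, -0.2058, 0.3284]

-0.5127 0.1769 -0.1789 0.0090 -0.2058 0.3284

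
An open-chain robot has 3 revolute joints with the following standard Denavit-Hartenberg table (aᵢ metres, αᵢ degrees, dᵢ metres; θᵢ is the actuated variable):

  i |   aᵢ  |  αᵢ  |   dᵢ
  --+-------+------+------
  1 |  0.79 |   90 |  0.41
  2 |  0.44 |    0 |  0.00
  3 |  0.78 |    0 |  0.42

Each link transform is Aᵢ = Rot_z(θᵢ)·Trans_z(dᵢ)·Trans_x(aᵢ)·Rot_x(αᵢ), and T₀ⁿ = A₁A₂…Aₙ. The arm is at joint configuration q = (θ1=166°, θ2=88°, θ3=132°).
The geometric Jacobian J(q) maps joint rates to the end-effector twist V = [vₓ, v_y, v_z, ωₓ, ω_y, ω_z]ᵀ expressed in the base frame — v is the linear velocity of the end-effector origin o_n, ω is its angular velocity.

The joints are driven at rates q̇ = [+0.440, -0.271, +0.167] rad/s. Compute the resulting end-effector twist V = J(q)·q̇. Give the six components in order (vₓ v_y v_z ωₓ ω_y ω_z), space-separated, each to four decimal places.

-0.2665 -0.0278 0.0580 -0.0252 -0.1009 0.4400

o_n = [-0.1001, 0.4578, 0.3484]
J₁: ẑ×o_n = [-0.4578, -0.1001, 0.0000], ω = ẑ
J2: z=[0.2419, 0.9703, 0.0000] o=[-0.7665, 0.1911, 0.4100] → [-0.0598, 0.0149, -0.5822, 0.2419, 0.9703, 0.0000]
J3: z=[0.2419, 0.9703, 0.0000] o=[-0.7814, 0.1948, 0.8497] → [-0.4865, 0.1213, -0.5975, 0.2419, 0.9703, 0.0000]
V = J·q̇ = [-0.2665, -0.0278, 0.0580, -0.0252, -0.1009, 0.4400]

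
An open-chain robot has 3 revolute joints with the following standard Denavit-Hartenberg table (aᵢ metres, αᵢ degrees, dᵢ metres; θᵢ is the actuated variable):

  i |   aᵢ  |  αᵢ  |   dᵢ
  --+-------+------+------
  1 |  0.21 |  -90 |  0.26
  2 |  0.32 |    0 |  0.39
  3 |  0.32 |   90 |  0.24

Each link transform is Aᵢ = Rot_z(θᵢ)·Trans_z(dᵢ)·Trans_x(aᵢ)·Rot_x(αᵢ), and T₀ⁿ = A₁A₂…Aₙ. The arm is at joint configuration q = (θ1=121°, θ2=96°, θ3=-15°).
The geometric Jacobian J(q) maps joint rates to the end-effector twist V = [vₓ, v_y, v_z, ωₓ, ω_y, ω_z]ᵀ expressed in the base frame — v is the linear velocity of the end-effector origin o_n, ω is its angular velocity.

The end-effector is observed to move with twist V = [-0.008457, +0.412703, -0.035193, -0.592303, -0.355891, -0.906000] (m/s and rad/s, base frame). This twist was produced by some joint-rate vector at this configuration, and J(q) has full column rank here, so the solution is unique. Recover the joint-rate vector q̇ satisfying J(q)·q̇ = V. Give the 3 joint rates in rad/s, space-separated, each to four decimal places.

-0.9060 -0.0180 0.7090

o_n = [-0.6567, -0.1302, -0.3743]
J₁: ẑ×o_n = [0.1302, -0.6567, 0.0000], ω = ẑ
J2: z=[-0.8572, -0.5150, 0.0000] o=[-0.1082, 0.1800, 0.2600] → [0.3267, -0.5437, -0.0166, -0.8572, -0.5150, 0.0000]
J3: z=[-0.8572, -0.5150, 0.0000] o=[-0.4252, -0.0495, -0.0582] → [0.1628, -0.2709, -0.0501, -0.8572, -0.5150, 0.0000]
q̇ = J⁺·V = [-0.9060, -0.0180, 0.7090]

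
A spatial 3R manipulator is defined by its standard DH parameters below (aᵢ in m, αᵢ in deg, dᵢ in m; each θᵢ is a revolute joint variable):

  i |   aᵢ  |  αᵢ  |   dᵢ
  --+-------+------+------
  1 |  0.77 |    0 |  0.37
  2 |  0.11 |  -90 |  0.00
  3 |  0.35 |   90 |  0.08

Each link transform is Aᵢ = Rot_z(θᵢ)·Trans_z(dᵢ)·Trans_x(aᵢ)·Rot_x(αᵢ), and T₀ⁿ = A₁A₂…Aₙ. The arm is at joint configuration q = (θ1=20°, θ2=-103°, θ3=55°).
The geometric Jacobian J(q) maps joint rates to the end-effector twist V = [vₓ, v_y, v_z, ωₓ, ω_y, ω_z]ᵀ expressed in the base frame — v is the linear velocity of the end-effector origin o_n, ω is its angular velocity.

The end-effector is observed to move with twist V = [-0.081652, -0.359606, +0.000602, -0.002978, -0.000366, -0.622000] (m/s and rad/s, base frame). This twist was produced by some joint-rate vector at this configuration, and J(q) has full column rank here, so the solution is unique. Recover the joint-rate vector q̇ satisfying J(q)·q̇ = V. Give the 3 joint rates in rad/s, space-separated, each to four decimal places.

o_n = [0.8408, -0.0353, 0.0833]
J₁: ẑ×o_n = [0.0353, 0.8408, -0.0000], ω = ẑ
J2: z=[0.0000, 0.0000, 1.0000] o=[0.7236, 0.2634, 0.3700] → [0.2987, 0.1173, -0.0000, 0.0000, 0.0000, 1.0000]
J3: z=[0.9925, 0.1219, 0.0000] o=[0.7370, 0.1542, 0.3700] → [-0.0349, 0.2846, -0.2008, 0.9925, 0.1219, 0.0000]
q̇ = J⁺·V = [-0.3950, -0.2270, -0.0030]

-0.3950 -0.2270 -0.0030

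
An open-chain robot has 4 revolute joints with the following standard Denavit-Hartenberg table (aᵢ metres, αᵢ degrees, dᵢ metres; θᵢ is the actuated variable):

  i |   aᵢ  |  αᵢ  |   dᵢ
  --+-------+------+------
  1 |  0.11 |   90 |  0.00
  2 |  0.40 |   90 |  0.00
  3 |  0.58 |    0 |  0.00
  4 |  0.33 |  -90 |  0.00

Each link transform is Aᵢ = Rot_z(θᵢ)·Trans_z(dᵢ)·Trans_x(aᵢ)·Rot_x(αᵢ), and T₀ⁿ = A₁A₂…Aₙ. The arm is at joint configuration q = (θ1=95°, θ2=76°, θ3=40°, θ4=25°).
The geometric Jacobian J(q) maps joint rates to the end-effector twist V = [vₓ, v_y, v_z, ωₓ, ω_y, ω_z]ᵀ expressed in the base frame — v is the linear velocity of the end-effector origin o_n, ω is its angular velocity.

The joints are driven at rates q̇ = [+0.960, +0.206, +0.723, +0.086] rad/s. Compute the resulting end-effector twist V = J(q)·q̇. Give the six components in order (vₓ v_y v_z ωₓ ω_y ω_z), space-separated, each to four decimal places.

0.0713 0.3321 -0.4473 0.1368 0.7999 0.7643

o_n = [0.6390, 0.4052, 0.9545]
J₁: ẑ×o_n = [-0.4052, 0.6390, 0.0000], ω = ẑ
J2: z=[0.9962, 0.0872, 0.0000] o=[-0.0096, 0.1096, 0.0000] → [0.0832, -0.9509, 0.2380, 0.9962, 0.0872, 0.0000]
J3: z=[-0.0846, 0.9666, -0.2419] o=[-0.0180, 0.2060, 0.3881] → [0.5957, -0.1110, -0.6519, -0.0846, 0.9666, -0.2419]
J4: z=[-0.0846, 0.9666, -0.2419] o=[0.3440, 0.3456, 0.8192] → [0.1452, -0.0599, -0.2902, -0.0846, 0.9666, -0.2419]
V = J·q̇ = [0.0713, 0.3321, -0.4473, 0.1368, 0.7999, 0.7643]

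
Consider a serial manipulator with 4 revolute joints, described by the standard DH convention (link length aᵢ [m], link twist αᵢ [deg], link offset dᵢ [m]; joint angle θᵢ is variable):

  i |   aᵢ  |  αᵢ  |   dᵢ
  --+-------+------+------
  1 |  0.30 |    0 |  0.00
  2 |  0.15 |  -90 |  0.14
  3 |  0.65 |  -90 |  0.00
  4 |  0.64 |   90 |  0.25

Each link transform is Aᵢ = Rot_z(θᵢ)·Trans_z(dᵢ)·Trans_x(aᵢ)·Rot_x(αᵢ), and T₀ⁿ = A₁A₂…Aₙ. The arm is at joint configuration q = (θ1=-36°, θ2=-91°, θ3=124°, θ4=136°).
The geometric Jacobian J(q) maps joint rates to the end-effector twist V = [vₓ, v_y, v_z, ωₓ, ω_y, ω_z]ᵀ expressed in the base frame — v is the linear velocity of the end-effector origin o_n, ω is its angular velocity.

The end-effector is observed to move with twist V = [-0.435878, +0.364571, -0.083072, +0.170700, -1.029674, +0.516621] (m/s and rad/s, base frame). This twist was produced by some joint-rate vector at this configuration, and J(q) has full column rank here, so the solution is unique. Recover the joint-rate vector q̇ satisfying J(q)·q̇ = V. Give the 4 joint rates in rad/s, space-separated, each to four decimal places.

0.8180 0.1840 0.7560 -0.8680

o_n = [-0.0141, 0.2216, 0.1226]
J₁: ẑ×o_n = [-0.2216, -0.0141, 0.0000], ω = ẑ
J2: z=[0.0000, 0.0000, 1.0000] o=[0.2427, -0.1763, 0.0000] → [-0.3980, -0.2568, 0.0000, 0.0000, 0.0000, 1.0000]
J3: z=[0.7986, -0.6018, 0.0000] o=[0.1524, -0.2961, 0.1400] → [0.0105, 0.0139, 0.3133, 0.7986, -0.6018, 0.0000]
J4: z=[0.4989, 0.6621, 0.5592] o=[0.3712, -0.0058, -0.3989] → [0.2181, -0.4756, 0.3686, 0.4989, 0.6621, 0.5592]
q̇ = J⁺·V = [0.8180, 0.1840, 0.7560, -0.8680]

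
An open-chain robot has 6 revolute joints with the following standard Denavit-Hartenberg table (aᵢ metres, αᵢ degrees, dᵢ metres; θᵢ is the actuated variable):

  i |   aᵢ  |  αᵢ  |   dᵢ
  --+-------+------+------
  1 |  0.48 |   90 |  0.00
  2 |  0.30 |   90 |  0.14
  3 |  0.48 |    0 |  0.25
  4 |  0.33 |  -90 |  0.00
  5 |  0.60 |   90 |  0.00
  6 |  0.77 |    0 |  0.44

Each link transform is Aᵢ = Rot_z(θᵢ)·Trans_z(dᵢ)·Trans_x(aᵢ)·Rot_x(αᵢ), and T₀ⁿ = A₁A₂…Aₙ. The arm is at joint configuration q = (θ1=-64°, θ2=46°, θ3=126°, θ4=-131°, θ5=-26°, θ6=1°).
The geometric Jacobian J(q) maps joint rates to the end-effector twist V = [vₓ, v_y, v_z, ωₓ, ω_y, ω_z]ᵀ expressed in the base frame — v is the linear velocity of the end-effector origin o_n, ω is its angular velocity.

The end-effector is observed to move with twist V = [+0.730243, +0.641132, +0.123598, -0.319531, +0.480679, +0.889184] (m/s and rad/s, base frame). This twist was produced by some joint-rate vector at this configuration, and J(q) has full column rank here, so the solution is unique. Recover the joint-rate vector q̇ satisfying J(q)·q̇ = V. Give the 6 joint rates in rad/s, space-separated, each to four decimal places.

-0.1330 0.3590 0.4160 -0.7970 -0.2520 -0.8240

o_n = [0.6445, -2.2852, 0.1287]
J₁: ẑ×o_n = [2.2852, 0.6445, -0.0000], ω = ẑ
J2: z=[-0.8988, -0.4384, 0.0000] o=[0.2104, -0.4314, 0.0000] → [-0.0564, 0.1157, 1.8564, -0.8988, -0.4384, 0.0000]
J3: z=[0.3153, -0.6465, -0.6947] o=[0.1759, -0.6801, 0.2158] → [-1.0587, -0.2980, -0.2032, 0.3153, -0.6465, -0.6947]
J4: z=[0.3153, -0.6465, -0.6947] o=[-0.1802, -0.8358, -0.1608] → [-1.1940, -0.6642, 0.0762, 0.3153, -0.6465, -0.6947]
J5: z=[-0.8688, -0.4911, 0.0627] o=[-0.0542, -1.0285, 0.0757] → [0.0527, 0.0899, 1.4350, -0.8688, -0.4911, 0.0627]
J6: z=[0.1161, -0.3252, -0.9385] o=[0.2346, -1.5133, 0.2794] → [-0.6754, -0.3672, 0.0437, 0.1161, -0.3252, -0.9385]
q̇ = J⁺·V = [-0.1330, 0.3590, 0.4160, -0.7970, -0.2520, -0.8240]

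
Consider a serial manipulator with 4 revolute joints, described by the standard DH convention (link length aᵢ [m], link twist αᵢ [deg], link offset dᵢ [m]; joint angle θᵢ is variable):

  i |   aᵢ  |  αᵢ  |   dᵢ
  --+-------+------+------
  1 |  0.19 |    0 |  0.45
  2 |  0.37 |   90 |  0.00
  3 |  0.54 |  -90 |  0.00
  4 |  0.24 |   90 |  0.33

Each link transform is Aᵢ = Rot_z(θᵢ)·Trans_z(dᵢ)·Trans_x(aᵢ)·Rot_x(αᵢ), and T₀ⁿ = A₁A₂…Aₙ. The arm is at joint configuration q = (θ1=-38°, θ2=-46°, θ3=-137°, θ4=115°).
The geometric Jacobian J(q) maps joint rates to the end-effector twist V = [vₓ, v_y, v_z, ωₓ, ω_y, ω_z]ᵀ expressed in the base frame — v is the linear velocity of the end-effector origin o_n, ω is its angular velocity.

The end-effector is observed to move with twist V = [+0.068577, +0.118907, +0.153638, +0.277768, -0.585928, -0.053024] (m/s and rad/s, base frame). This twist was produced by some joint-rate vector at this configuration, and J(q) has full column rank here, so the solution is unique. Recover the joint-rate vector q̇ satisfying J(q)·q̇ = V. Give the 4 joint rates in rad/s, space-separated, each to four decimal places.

0.0470 0.5560 -0.2150 0.8970

o_n = [0.3947, -0.3670, -0.0905]
J₁: ẑ×o_n = [0.3670, 0.3947, -0.0000], ω = ẑ
J2: z=[0.0000, 0.0000, 1.0000] o=[0.1497, -0.1170, 0.4500] → [0.2501, 0.2450, -0.0000, 0.0000, 0.0000, 1.0000]
J3: z=[-0.9945, -0.1045, 0.0000] o=[0.1884, -0.4849, 0.4500] → [0.0565, -0.5375, -0.0957, -0.9945, -0.1045, 0.0000]
J4: z=[0.0713, -0.6783, -0.7314] o=[0.1471, -0.0922, 0.0817] → [-0.0842, -0.1688, 0.1483, 0.0713, -0.6783, -0.7314]
q̇ = J⁺·V = [0.0470, 0.5560, -0.2150, 0.8970]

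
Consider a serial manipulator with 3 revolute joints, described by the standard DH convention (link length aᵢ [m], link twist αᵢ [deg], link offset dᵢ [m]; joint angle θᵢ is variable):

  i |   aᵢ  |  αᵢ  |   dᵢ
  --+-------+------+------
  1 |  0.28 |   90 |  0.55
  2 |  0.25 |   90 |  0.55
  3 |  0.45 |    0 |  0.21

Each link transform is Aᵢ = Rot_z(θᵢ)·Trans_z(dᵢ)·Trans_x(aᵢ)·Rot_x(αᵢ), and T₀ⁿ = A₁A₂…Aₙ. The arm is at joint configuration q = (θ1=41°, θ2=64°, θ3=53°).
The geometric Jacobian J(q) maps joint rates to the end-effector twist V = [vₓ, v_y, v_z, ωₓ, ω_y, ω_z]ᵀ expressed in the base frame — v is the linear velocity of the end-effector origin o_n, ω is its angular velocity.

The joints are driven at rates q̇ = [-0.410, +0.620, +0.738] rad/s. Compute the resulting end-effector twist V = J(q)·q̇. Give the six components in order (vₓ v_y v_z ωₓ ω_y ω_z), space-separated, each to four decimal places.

o_n = [1.1227, -0.2290, 0.9260]
J₁: ẑ×o_n = [0.2290, 1.1227, -0.0000], ω = ẑ
J2: z=[0.6561, -0.7547, 0.0000] o=[0.2113, 0.1837, 0.5500] → [-0.2838, -0.2467, 0.4171, 0.6561, -0.7547, 0.0000]
J3: z=[0.6783, 0.5897, -0.4384] o=[0.6549, -0.1595, 0.7747] → [0.0588, -0.3077, -0.3230, 0.6783, 0.5897, -0.4384]
V = J·q̇ = [-0.2265, -0.8404, 0.0202, 0.9074, -0.0327, -0.7335]

-0.2265 -0.8404 0.0202 0.9074 -0.0327 -0.7335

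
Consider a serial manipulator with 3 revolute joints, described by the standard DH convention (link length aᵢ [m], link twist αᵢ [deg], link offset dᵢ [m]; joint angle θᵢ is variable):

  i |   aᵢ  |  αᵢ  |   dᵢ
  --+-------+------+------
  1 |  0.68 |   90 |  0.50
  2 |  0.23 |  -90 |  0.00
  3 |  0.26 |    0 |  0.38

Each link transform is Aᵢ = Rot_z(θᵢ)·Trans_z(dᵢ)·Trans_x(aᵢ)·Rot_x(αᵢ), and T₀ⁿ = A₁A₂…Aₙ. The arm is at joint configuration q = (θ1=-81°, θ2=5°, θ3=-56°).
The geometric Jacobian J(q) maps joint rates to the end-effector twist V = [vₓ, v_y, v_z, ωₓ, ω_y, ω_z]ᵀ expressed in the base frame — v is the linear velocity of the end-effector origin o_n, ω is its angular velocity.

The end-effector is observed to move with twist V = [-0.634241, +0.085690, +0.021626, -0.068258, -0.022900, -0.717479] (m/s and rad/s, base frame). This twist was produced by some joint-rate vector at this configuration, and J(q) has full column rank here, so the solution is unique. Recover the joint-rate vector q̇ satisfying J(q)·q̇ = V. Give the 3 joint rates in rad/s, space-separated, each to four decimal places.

o_n = [-0.0532, -1.0420, 0.9113]
J₁: ẑ×o_n = [1.0420, -0.0532, 0.0000], ω = ẑ
J2: z=[-0.9877, -0.1564, 0.0000] o=[0.1064, -0.6716, 0.5000] → [-0.0643, 0.4062, 0.3408, -0.9877, -0.1564, 0.0000]
J3: z=[-0.0136, 0.0861, 0.9962] o=[0.1422, -0.8979, 0.5200] → [0.1772, -0.1893, 0.0188, -0.0136, 0.0861, 0.9962]
q̇ = J⁺·V = [-0.5810, 0.0710, -0.1370]

-0.5810 0.0710 -0.1370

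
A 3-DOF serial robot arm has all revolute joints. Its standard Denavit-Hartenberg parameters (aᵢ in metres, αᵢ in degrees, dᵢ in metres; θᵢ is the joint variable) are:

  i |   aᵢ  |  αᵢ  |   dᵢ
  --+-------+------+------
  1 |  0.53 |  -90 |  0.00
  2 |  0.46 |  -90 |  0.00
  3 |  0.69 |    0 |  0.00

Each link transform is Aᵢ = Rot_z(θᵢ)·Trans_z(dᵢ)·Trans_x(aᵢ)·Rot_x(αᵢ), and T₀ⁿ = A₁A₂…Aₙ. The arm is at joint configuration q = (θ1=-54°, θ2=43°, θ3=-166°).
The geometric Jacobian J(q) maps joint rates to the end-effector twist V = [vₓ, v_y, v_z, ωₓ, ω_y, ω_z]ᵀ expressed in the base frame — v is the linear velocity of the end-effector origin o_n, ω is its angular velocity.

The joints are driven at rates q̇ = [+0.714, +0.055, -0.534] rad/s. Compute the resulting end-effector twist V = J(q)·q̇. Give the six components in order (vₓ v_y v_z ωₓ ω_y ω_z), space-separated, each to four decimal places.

o_n = [0.3565, -0.2067, 0.1429]
J₁: ẑ×o_n = [0.2067, 0.3565, -0.0000], ω = ẑ
J2: z=[0.8090, 0.5878, 0.0000] o=[0.3115, -0.4288, 0.0000] → [0.0840, -0.1156, 0.1532, 0.8090, 0.5878, 0.0000]
J3: z=[-0.4009, 0.5517, -0.7314] o=[0.5093, -0.7010, -0.3137] → [0.6134, 0.2948, -0.1138, -0.4009, 0.5517, -0.7314]
V = J·q̇ = [-0.1753, 0.0908, 0.0692, 0.2586, -0.2623, 1.1045]

-0.1753 0.0908 0.0692 0.2586 -0.2623 1.1045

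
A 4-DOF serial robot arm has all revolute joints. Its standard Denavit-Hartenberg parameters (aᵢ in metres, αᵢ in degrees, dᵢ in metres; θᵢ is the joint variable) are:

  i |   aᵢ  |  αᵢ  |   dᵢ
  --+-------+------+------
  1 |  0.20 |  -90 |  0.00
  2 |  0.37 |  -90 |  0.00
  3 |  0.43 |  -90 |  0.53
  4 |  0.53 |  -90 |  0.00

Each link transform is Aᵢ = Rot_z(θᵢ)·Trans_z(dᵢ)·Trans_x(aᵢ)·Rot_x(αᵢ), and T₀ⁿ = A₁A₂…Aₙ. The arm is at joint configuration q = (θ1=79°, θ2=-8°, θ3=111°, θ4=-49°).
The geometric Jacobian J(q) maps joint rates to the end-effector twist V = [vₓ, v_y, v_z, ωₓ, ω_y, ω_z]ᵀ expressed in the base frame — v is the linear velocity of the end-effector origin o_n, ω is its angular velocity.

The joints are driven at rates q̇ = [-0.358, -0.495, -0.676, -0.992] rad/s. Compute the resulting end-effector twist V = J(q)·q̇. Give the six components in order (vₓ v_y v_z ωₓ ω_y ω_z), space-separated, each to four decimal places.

0.1338 0.8547 -0.1447 0.9919 0.6456 0.4403

o_n = [0.7928, 0.2736, -0.9082]
J₁: ẑ×o_n = [-0.2736, 0.7928, 0.0000], ω = ẑ
J2: z=[-0.9816, 0.1908, 0.0000] o=[0.0382, 0.1963, 0.0000] → [-0.1733, -0.8916, -0.2198, -0.9816, 0.1908, 0.0000]
J3: z=[0.0266, 0.1366, -0.9903] o=[0.1081, 0.5560, 0.0515] → [-0.4108, -0.6526, -0.1010, 0.0266, 0.1366, -0.9903]
J4: z=[-0.5282, -0.8391, -0.1299] o=[0.4871, 0.4020, -0.4948] → [0.3302, -0.2581, 0.3244, -0.5282, -0.8391, -0.1299]
V = J·q̇ = [0.1338, 0.8547, -0.1447, 0.9919, 0.6456, 0.4403]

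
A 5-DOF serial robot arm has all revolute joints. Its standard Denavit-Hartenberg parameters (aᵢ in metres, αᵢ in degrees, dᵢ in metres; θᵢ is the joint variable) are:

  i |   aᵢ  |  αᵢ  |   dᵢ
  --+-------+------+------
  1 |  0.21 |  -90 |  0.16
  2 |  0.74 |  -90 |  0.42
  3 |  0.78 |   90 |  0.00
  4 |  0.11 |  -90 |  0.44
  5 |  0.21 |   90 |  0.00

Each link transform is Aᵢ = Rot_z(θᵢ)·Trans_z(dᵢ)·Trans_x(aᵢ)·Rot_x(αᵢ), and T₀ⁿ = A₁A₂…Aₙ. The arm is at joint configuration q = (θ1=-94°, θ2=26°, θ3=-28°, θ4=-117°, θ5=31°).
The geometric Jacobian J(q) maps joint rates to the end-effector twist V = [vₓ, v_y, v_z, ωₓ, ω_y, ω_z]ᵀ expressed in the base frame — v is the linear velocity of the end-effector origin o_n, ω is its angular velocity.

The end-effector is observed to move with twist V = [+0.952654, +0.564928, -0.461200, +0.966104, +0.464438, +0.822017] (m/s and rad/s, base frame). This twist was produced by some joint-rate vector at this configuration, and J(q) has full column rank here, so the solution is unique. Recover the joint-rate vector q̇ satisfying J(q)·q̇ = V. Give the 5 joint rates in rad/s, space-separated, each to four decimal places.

0.4980 0.5130 -0.2370 0.6600 -0.3930

o_n = [0.9198, -1.4305, -0.1148]
J₁: ẑ×o_n = [1.4305, 0.9198, -0.0000], ω = ẑ
J2: z=[0.9976, -0.0698, 0.0000] o=[-0.0146, -0.2095, 0.1600] → [0.0192, 0.2741, -1.1529, 0.9976, -0.0698, 0.0000]
J3: z=[0.0306, 0.4373, -0.8988] o=[0.3579, -0.9023, -0.1644] → [-0.4531, -0.5065, -0.2619, 0.0306, 0.4373, -0.8988]
J4: z=[0.9102, 0.3593, 0.2058] o=[0.6800, -1.5453, -0.4663] → [0.1027, -0.2706, 0.0183, 0.9102, 0.3593, 0.2058]
J5: z=[0.3541, -0.9331, 0.0632] o=[1.0569, -1.3889, -0.2683] → [-0.1406, -0.0630, -0.1427, 0.3541, -0.9331, 0.0632]
q̇ = J⁺·V = [0.4980, 0.5130, -0.2370, 0.6600, -0.3930]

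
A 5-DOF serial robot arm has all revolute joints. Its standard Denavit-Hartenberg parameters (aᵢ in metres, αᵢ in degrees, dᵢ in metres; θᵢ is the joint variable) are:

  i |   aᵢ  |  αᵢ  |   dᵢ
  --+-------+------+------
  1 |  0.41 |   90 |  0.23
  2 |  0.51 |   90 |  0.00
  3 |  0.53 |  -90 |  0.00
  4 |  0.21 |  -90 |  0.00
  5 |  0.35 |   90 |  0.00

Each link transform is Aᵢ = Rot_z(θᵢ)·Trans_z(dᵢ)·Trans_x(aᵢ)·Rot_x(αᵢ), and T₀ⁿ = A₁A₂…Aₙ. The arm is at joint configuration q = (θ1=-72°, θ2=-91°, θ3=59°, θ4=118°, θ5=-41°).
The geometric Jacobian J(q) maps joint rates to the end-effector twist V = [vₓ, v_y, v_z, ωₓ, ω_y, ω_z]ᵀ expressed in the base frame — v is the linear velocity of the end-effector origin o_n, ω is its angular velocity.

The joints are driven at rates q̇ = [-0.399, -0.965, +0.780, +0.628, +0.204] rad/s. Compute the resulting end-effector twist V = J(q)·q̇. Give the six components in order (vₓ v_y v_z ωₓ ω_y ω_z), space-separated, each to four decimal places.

-0.2422 0.6634 0.0040 0.4898 1.0683 0.2473

o_n = [-0.1096, -0.8982, -0.2487]
J₁: ẑ×o_n = [0.8982, -0.1096, 0.0000], ω = ẑ
J2: z=[-0.9511, -0.3090, 0.0000] o=[0.1267, -0.3899, 0.2300] → [0.1479, -0.4553, 0.4104, -0.9511, -0.3090, 0.0000]
J3: z=[-0.3090, 0.9509, 0.0175] o=[0.1239, -0.3815, -0.2799] → [0.0387, 0.0056, 0.3817, -0.3090, 0.9509, 0.0175]
J4: z=[-0.4852, -0.1734, 0.8570] o=[-0.3096, -0.5173, -0.5529] → [0.2737, 0.3190, 0.2195, -0.4852, -0.1734, 0.8570]
J5: z=[0.5772, 0.6728, 0.4629] o=[-0.1717, -0.6684, -0.5053] → [0.2790, -0.1194, -0.1744, 0.5772, 0.6728, 0.4629]
V = J·q̇ = [-0.2422, 0.6634, 0.0040, 0.4898, 1.0683, 0.2473]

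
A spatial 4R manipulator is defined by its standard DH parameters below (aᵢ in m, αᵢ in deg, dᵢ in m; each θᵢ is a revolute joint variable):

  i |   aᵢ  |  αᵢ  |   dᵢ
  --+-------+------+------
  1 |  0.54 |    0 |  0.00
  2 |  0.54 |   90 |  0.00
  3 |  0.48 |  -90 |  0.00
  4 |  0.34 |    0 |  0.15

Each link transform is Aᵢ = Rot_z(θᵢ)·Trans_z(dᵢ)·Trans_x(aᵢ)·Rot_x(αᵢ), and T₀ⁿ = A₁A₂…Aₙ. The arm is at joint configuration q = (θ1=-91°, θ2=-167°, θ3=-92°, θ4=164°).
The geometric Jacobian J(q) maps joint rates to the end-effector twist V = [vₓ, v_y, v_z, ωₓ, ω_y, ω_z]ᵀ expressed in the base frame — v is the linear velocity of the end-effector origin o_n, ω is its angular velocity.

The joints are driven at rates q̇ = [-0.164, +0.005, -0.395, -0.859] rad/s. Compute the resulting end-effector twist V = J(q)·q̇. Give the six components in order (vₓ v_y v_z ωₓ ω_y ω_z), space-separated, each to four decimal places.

o_n = [-0.2434, 0.1102, -0.1583]
J₁: ẑ×o_n = [-0.1102, -0.2434, 0.0000], ω = ẑ
J2: z=[0.0000, 0.0000, 1.0000] o=[-0.0094, -0.5399, 0.0000] → [-0.6501, -0.2340, 0.0000, 0.0000, 0.0000, 1.0000]
J3: z=[0.9781, 0.2079, 0.0000] o=[-0.1217, -0.0117, 0.0000] → [-0.0329, 0.1549, 0.1446, 0.9781, 0.2079, 0.0000]
J4: z=[-0.2078, 0.9776, -0.0349] o=[-0.1182, -0.0281, -0.4797] → [0.3190, 0.0712, 0.0937, -0.2078, 0.9776, -0.0349]
V = J·q̇ = [-0.2462, -0.0835, -0.1376, -0.2079, -0.9218, -0.1290]

-0.2462 -0.0835 -0.1376 -0.2079 -0.9218 -0.1290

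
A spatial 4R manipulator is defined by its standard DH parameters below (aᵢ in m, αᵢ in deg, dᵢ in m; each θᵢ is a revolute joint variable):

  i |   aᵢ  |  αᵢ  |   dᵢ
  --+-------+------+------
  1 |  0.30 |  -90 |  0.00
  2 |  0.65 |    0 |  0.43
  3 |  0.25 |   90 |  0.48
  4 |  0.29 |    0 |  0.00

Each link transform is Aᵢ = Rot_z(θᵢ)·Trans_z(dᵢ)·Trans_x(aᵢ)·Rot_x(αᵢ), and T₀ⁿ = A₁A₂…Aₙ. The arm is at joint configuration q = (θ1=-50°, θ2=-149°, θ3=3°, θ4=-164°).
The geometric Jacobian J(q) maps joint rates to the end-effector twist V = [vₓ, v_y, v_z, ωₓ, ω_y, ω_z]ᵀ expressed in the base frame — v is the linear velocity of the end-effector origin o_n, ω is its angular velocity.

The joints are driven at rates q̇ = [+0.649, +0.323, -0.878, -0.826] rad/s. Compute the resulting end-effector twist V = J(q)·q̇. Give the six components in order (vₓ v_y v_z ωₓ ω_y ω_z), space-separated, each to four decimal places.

-0.1755 0.3318 0.1563 -0.1283 -0.7106 1.3338

o_n = [0.4859, 0.7123, 0.3187]
J₁: ẑ×o_n = [-0.7123, 0.4859, 0.0000], ω = ẑ
J2: z=[0.7660, 0.6428, 0.0000] o=[0.1928, -0.2298, 0.0000] → [0.2048, -0.2441, 0.5333, 0.7660, 0.6428, 0.0000]
J3: z=[0.7660, 0.6428, 0.0000] o=[0.1641, 0.4734, 0.3348] → [-0.0103, 0.0123, -0.0238, 0.7660, 0.6428, 0.0000]
J4: z=[-0.3594, 0.4284, -0.8290] o=[0.3986, 0.9407, 0.4746] → [-0.2561, -0.1284, 0.0447, -0.3594, 0.4284, -0.8290]
V = J·q̇ = [-0.1755, 0.3318, 0.1563, -0.1283, -0.7106, 1.3338]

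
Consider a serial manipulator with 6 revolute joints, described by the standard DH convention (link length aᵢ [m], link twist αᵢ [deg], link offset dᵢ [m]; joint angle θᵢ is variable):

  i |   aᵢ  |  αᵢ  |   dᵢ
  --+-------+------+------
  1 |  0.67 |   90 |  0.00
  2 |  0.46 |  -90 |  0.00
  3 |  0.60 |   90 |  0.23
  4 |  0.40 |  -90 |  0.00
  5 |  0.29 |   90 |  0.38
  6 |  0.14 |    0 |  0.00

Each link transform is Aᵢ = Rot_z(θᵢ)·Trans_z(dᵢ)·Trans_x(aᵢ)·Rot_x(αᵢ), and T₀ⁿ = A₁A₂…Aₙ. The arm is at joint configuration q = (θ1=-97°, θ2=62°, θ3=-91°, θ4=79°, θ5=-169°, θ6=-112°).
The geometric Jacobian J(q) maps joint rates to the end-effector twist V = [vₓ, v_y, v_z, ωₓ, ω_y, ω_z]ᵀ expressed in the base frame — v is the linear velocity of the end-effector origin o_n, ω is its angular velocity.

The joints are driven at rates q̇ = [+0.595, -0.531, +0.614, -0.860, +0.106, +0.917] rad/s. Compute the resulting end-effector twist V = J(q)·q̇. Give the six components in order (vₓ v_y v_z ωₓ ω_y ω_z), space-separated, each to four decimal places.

o_n = [-0.4400, -0.4212, 0.5675]
J₁: ẑ×o_n = [0.4212, -0.4400, 0.0000], ω = ẑ
J2: z=[-0.9925, 0.1219, 0.0000] o=[-0.0817, -0.6650, 0.0000] → [0.0692, 0.5632, -0.1983, -0.9925, 0.1219, 0.0000]
J3: z=[0.1076, 0.8764, 0.4695] o=[-0.1080, -0.8794, 0.4062] → [-0.0737, -0.1732, 0.3403, 0.1076, 0.8764, 0.4695]
J4: z=[0.0745, 0.4638, -0.8828] o=[-0.6781, -0.5998, 0.5049] → [0.1867, -0.2148, -0.0971, 0.0745, 0.4638, -0.8828]
J5: z=[0.9937, 0.0396, 0.1047] o=[-0.7115, -0.2458, 0.6881] → [0.0136, 0.1483, -0.1851, 0.9937, 0.0396, 0.1047]
J6: z=[-0.0572, -0.6241, 0.7792] o=[-0.3060, -0.4570, 0.5486] → [-0.0396, -0.1034, -0.0857, -0.0572, -0.6241, 0.7792]
V = J·q̇ = [-0.0268, -0.5616, 0.2995, 0.5819, -0.4936, 2.3681]

-0.0268 -0.5616 0.2995 0.5819 -0.4936 2.3681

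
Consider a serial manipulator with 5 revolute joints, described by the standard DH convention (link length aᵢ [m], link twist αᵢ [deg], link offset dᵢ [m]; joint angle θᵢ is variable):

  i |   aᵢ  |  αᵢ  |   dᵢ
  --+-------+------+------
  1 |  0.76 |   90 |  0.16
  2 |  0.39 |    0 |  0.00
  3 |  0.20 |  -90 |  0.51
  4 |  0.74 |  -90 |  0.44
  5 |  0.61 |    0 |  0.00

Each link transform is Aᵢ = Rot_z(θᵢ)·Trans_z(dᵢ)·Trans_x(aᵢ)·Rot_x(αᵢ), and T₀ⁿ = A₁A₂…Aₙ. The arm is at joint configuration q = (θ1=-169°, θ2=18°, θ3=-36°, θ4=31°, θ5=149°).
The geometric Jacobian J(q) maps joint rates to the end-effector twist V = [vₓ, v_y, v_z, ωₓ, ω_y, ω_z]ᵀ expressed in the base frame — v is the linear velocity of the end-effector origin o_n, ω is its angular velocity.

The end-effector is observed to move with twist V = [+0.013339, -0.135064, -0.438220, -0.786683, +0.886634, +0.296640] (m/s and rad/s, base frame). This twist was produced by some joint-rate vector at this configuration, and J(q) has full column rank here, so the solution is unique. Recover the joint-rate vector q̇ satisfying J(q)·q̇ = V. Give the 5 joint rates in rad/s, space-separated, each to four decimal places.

-0.0710 -0.1130 0.3680 0.5360 -0.8930

o_n = [-1.5847, 0.0976, 0.2809]
J₁: ẑ×o_n = [-0.0976, -1.5847, 0.0000], ω = ẑ
J2: z=[-0.1908, 0.9816, 0.0000] o=[-0.7460, -0.1450, 0.1600] → [0.1186, 0.0231, 0.7770, -0.1908, 0.9816, 0.0000]
J3: z=[-0.1908, 0.9816, 0.0000] o=[-1.1101, -0.2158, 0.2805] → [0.0003, 0.0001, 0.4061, -0.1908, 0.9816, 0.0000]
J4: z=[-0.3033, -0.0590, 0.9511] o=[-1.3942, 0.2485, 0.2187] → [0.1399, -0.1624, 0.0346, -0.3033, -0.0590, 0.9511]
J5: z=[0.6444, -0.7480, 0.1592] o=[-2.0471, -0.2666, 0.4412] → [0.0619, 0.1769, 0.5805, 0.6444, -0.7480, 0.1592]
q̇ = J⁺·V = [-0.0710, -0.1130, 0.3680, 0.5360, -0.8930]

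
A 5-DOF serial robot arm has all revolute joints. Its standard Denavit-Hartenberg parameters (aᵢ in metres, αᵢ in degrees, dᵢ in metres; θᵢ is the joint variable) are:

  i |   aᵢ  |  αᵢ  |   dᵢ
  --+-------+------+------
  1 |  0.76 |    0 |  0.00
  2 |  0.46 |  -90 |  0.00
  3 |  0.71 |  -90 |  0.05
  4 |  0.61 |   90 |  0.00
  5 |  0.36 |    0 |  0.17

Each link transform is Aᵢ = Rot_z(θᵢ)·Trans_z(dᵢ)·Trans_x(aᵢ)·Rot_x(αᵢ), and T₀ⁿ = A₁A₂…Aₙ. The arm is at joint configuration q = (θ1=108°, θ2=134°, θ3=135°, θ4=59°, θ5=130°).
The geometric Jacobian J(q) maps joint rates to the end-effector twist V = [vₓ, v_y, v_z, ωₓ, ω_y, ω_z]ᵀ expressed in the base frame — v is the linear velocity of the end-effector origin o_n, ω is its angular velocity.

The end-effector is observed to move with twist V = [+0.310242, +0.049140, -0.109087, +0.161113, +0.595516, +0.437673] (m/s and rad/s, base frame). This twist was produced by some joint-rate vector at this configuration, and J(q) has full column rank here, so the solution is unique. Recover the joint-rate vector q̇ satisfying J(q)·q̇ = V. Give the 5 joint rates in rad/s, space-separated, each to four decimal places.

-0.8930 0.9450 -0.2290 0.6980 0.1780

o_n = [-0.1755, 1.2326, -0.5480]
J₁: ẑ×o_n = [-1.2326, -0.1755, 0.0000], ω = ẑ
J2: z=[0.0000, 0.0000, 1.0000] o=[-0.2349, 0.7228, 0.0000] → [-0.5098, 0.0593, 0.0000, 0.0000, 0.0000, 1.0000]
J3: z=[0.8829, -0.4695, 0.0000] o=[-0.4508, 0.3166, 0.0000] → [0.2573, 0.4838, 0.9380, 0.8829, -0.4695, 0.0000]
J4: z=[0.3320, 0.6243, 0.7071] o=[-0.1710, 0.7365, -0.5020] → [-0.3795, 0.0120, 0.1676, 0.3320, 0.6243, 0.7071]
J5: z=[0.7393, 0.2934, -0.6061] o=[-0.5283, 1.1781, -0.7242] → [0.0847, -0.3441, -0.0632, 0.7393, 0.2934, -0.6061]
q̇ = J⁺·V = [-0.8930, 0.9450, -0.2290, 0.6980, 0.1780]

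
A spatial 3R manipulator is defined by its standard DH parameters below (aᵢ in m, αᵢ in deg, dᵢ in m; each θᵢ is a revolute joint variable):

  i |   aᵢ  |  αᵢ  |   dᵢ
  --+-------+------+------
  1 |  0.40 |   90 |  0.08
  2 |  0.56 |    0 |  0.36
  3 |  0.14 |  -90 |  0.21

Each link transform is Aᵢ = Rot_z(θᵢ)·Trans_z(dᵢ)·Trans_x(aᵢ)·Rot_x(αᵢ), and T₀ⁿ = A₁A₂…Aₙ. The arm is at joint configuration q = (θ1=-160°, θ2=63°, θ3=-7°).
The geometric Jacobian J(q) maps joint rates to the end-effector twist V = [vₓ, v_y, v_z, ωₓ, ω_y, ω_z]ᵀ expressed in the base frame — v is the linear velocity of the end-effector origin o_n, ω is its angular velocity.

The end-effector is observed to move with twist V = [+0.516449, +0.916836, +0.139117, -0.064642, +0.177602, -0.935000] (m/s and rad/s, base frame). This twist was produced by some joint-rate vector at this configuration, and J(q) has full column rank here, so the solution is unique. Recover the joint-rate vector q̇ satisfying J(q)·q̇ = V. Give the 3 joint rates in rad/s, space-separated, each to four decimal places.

-0.9350 0.4890 -0.3000

o_n = [-0.8833, 0.2851, 0.6950]
J₁: ẑ×o_n = [-0.2851, -0.8833, 0.0000], ω = ẑ
J2: z=[-0.3420, 0.9397, 0.0000] o=[-0.3759, -0.1368, 0.0800] → [0.5779, 0.2104, 0.3325, -0.3420, 0.9397, 0.0000]
J3: z=[-0.3420, 0.9397, 0.0000] o=[-0.7379, 0.1145, 0.5790] → [0.1091, 0.0397, 0.0783, -0.3420, 0.9397, 0.0000]
q̇ = J⁺·V = [-0.9350, 0.4890, -0.3000]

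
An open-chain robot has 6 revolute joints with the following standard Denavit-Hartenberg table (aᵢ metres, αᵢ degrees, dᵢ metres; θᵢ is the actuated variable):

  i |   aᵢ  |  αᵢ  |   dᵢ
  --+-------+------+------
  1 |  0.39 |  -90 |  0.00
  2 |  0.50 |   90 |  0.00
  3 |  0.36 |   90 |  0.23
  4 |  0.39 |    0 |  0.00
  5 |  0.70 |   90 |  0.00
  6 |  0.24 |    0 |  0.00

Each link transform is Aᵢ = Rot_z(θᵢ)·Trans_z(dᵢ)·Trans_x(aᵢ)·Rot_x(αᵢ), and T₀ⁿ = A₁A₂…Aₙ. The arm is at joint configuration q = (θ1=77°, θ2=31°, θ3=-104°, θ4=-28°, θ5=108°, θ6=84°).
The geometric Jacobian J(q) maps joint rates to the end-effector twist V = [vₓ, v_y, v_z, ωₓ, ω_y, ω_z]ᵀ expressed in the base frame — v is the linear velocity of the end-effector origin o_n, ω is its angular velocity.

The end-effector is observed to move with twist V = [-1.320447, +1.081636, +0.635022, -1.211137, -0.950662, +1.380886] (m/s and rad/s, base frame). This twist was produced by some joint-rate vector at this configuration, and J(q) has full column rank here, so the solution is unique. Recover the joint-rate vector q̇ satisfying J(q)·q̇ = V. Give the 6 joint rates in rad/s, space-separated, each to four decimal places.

0.5700 -0.3390 -0.0840 0.7450 0.9730 -0.9310

o_n = [0.9176, 0.6501, 0.6175]
J₁: ẑ×o_n = [-0.6501, 0.9176, 0.0000], ω = ẑ
J2: z=[-0.9744, 0.2250, 0.0000] o=[0.0877, 0.3800, 0.0000] → [0.1389, 0.6017, -0.4498, -0.9744, 0.2250, 0.0000]
J3: z=[0.1159, 0.5018, 0.8572] o=[0.1841, 0.7976, -0.2575] → [0.5656, 0.5273, -0.3852, 0.1159, 0.5018, 0.8572]
J4: z=[-0.4228, -0.7560, 0.4997] o=[0.5343, 0.7617, -0.0155] → [-0.4227, 0.4592, 0.3369, -0.4228, -0.7560, 0.4997]
J5: z=[-0.4228, -0.7560, 0.4997] o=[0.8226, 0.5251, -0.1296] → [-0.6272, 0.3633, 0.0190, -0.4228, -0.7560, 0.4997]
J6: z=[0.8650, -0.5011, -0.0261] o=[1.0117, 0.8199, 0.4765] → [-0.0751, -0.1195, -0.1941, 0.8650, -0.5011, -0.0261]
q̇ = J⁺·V = [0.5700, -0.3390, -0.0840, 0.7450, 0.9730, -0.9310]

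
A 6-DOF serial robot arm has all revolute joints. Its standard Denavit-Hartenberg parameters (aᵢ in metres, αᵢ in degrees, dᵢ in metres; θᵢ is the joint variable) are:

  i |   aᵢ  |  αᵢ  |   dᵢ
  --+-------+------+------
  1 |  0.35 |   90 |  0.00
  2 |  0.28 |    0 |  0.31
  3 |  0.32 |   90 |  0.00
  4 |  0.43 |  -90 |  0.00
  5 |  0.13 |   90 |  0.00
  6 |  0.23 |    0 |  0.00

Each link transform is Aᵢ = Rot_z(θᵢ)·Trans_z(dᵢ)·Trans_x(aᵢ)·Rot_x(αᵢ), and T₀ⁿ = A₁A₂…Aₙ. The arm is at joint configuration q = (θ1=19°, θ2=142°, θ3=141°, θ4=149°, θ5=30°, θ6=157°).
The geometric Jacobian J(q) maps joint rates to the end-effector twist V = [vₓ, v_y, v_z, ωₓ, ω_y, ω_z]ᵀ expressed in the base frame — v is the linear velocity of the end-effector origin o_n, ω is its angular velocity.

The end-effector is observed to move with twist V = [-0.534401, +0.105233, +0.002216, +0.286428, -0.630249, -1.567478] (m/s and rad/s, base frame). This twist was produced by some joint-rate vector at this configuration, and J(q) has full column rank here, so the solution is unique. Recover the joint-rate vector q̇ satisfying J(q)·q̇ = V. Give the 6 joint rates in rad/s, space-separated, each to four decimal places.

o_n = [0.2135, -0.3686, 0.1965]
J₁: ẑ×o_n = [0.3686, 0.2135, -0.0000], ω = ẑ
J2: z=[0.3256, -0.9455, 0.0000] o=[0.3309, 0.1139, 0.0000] → [-0.1858, -0.0640, -0.2681, 0.3256, -0.9455, 0.0000]
J3: z=[0.3256, -0.9455, 0.0000] o=[0.2232, -0.2510, 0.1724] → [-0.0228, -0.0079, -0.0475, 0.3256, -0.9455, 0.0000]
J4: z=[-0.9213, -0.3172, -0.2250] o=[0.2913, -0.2276, -0.1394] → [-0.1383, 0.3270, 0.1052, -0.9213, -0.3172, -0.2250]
J5: z=[-0.3886, 0.7727, 0.5018] o=[0.2850, -0.4640, 0.2197] → [-0.0658, -0.0449, 0.0182, -0.3886, 0.7727, 0.5018]
J6: z=[-0.8052, -0.5496, 0.2228] o=[0.3432, -0.5052, 0.3284] → [0.0420, -0.1351, -0.1814, -0.8052, -0.5496, 0.2228]
q̇ = J⁺·V = [-0.9040, 0.7510, -0.5080, 0.6690, -0.7230, -0.6740]

-0.9040 0.7510 -0.5080 0.6690 -0.7230 -0.6740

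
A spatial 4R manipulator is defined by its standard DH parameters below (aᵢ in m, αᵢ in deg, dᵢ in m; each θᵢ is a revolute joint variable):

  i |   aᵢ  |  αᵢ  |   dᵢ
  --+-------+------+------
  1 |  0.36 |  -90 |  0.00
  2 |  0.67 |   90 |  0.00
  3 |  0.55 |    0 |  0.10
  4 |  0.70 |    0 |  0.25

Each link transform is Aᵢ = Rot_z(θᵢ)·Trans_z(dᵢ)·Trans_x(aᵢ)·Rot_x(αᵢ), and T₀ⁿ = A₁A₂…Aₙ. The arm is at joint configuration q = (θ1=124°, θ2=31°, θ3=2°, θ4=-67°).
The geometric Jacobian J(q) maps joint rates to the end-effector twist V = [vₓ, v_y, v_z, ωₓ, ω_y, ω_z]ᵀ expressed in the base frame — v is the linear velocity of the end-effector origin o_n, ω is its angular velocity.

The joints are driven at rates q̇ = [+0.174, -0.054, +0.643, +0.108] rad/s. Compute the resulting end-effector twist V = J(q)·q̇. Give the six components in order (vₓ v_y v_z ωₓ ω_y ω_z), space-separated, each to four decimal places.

o_n = [-0.5185, 1.8689, -0.4805]
J₁: ẑ×o_n = [-1.8689, -0.5185, 0.0000], ω = ẑ
J2: z=[-0.8290, -0.5592, 0.0000] o=[-0.2013, 0.2985, 0.0000] → [0.2687, -0.3984, -1.4793, -0.8290, -0.5592, 0.0000]
J3: z=[-0.2880, 0.4270, 0.8572] o=[-0.5225, 0.7746, -0.3451] → [-0.9958, -0.0356, -0.3169, -0.2880, 0.4270, 0.8572]
J4: z=[-0.2880, 0.4270, 0.8572] o=[-0.8306, 1.1971, -0.5425] → [-0.5493, 0.2854, -0.3267, -0.2880, 0.4270, 0.8572]
V = J·q̇ = [-1.0393, -0.0608, -0.1591, -0.1715, 0.3509, 0.8177]

-1.0393 -0.0608 -0.1591 -0.1715 0.3509 0.8177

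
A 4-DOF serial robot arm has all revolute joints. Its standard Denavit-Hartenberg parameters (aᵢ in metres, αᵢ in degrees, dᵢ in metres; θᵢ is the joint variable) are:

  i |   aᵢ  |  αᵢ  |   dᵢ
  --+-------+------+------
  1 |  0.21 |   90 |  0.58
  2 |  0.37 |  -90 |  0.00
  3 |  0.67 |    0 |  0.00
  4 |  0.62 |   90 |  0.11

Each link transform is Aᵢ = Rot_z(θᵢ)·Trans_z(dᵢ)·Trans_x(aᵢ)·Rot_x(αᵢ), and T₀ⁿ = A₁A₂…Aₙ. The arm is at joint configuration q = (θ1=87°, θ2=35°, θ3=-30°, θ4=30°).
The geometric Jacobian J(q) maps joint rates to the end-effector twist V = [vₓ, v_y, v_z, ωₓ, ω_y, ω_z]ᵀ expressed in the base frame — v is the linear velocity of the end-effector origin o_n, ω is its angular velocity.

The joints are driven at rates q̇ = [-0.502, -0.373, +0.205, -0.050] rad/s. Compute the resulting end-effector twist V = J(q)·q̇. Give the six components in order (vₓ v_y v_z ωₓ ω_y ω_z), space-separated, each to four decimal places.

o_n = [0.4095, 1.4137, 1.5708]
J₁: ẑ×o_n = [-1.4137, 0.4095, 0.0000], ω = ẑ
J2: z=[0.9986, -0.0523, 0.0000] o=[0.0110, 0.2097, 0.5800] → [-0.0519, -0.9894, 1.2232, 0.9986, -0.0523, 0.0000]
J3: z=[-0.0300, -0.5728, 0.8192] o=[0.0269, 0.5124, 0.7922] → [-1.1842, 0.3369, 0.1921, -0.0300, -0.5728, 0.8192]
J4: z=[-0.0300, -0.5728, 0.8192] o=[0.3863, 0.9695, 1.1250] → [-0.6192, 0.0324, 0.0000, -0.0300, -0.5728, 0.8192]
V = J·q̇ = [0.5172, 0.2309, -0.4169, -0.3771, -0.0693, -0.3750]

0.5172 0.2309 -0.4169 -0.3771 -0.0693 -0.3750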